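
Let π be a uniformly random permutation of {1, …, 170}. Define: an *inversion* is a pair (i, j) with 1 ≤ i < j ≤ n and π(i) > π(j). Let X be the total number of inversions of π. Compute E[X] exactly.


Write X = Σ X_I over the C(170, 2) = 14365 pairs i < j, with X_I the indicator of one inversion.
There are 14365 indicators.
For each fixed pair i < j, the values π(i) and π(j) are two distinct elements of {1, …, 170} in uniformly random order; by symmetry P[π(i) > π(j)] = 1/2.
By linearity: E[X] = 14365 · (1/2) = C(170, 2) · (1/2) = 14365/2 = 14365/2 ≈ 7182.500.

E[X] = 14365/2 = 7182.500.


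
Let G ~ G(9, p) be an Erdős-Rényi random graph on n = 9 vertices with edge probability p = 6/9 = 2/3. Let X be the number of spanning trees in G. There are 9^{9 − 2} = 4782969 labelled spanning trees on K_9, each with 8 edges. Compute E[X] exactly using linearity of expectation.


K_9 has 9^{9 − 2} = 4782969 labelled spanning trees.
For each such spanning tree H, let X_H = 1 if all 8 edges of H are present in G. Then P[X_H = 1] = p^{8} = (2/3)^{8} = 256/6561.
By linearity of expectation: E[X] = Σ_H E[X_H] = 4782969 · p^{8} = 4782969 · 256/6561 = 186624.
Numerically: E[X] ≈ 1.866e+05.

E[X] = 4782969 · (2/3)^{8} = 186624 ≈ 1.866e+05.


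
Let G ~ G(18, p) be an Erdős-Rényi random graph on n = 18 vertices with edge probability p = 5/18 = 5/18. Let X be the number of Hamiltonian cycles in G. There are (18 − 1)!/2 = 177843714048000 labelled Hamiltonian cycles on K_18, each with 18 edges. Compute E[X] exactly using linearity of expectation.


K_18 has (18 − 1)!/2 = 177843714048000 labelled Hamiltonian cycles.
For each such Hamiltonian cycle H, let X_H = 1 if all 18 edges of H are present in G. Then P[X_H = 1] = p^{18} = (5/18)^{18} = 3814697265625/39346408075296537575424.
Summing the indicators: E[X] = Σ_H E[X_H] = 177843714048000 · p^{18} = 177843714048000 · 3814697265625/39346408075296537575424 = 56800365447998046875/3294258113514384.
Numerically: E[X] ≈ 1.724e+04.

E[X] = 177843714048000 · (5/18)^{18} = 56800365447998046875/3294258113514384 ≈ 1.724e+04.


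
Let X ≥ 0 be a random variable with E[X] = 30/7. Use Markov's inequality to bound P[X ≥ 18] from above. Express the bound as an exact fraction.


μ = E[X] = 30/7, a = 18.
Markov: P[X ≥ 18] ≤ μ/a = (30/7)/18 = 5/21.
Numerically: ≈ 0.2381.
(Since a = 18 > μ = 4.2857, the bound 5/21 is < 1 and informative.)

P[X ≥ 18] ≤ 5/21 ≈ 0.2381.


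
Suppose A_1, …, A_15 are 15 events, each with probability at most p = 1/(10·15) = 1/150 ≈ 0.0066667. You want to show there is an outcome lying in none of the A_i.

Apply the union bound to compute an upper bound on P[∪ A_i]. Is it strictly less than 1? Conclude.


Union bound: P[∪_{i=1}^{15} A_i] ≤ Σ_i P[A_i] ≤ 15·p = 15·(1/150) = 1/10.
Numerically: 1/10 ≈ 0.1000000.
Is 1/10 < 1? YES.
Since P[∪ A_i] ≤ 1/10 < 1, the complement has P[∩ A_i^c] ≥ 1 − 1/10 = 9/10 > 0, so some outcome avoids every A_i.

15·p = 1/10 ≈ 0.1000000; existence CERTIFIED by the union bound.


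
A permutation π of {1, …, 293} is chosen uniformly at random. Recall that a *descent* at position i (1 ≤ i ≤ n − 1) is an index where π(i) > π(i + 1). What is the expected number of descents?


Write X = Σ X_I over i = 1, …, 292, with X_I the indicator of one descent.
There are 292 indicators.
For each fixed i, the pair (π(i), π(i+1)) is a uniformly random ordered pair of distinct values from {1, …, 293}; by symmetry P[π(i) > π(i+1)] = 1/2.
By linearity: E[X] = 292 · (1/2) = (293 − 1) · (1/2) = 146 ≈ 146.000000.

E[X] = 146 = 146.000000.


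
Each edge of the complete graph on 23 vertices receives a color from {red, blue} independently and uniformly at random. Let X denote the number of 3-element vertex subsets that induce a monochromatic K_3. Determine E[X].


Let X = Σ_S X_S over the C(23, 3) = 1771 subsets S of size 3, where X_S = 1 if the K_3 on S is monochromatic.
For a fixed S, the K_3 on S has C(3, 2) = 3 edges. P[all 3 edges red] = (1/2)^3, and likewise for blue, so P[monochromatic] = 2·(1/2)^3 = 2^{1 − 3} = 1/4.
Summing: E[X] = C(23, 3) · 2^{1 − 3} = 1771 · 1/4 = 1771/4.
Numerically: E[X] ≈ 442.750000.

E[X] = C(23,3)·2^(1−C(3,2)) = 1771/4 ≈ 442.750000.


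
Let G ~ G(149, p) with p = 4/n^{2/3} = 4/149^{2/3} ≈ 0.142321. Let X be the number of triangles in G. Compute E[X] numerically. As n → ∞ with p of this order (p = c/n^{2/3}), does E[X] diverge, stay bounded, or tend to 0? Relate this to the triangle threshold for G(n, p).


Number of potential triangles: C(149, 3) = 540274.
Each occurs with probability p³ ≈ (0.142321)³ ≈ 2.88275303e-03.
By linearity: E[X] = C(149, 3)·p³ ≈ 540274 · 2.88275303e-03 ≈ 1557.476510.
Since α = 2/3 < 1, p = c/n^{2/3} ≫ 1/n is above the triangle threshold p ~ 1/n. Asymptotically E[X] ~ (c³/6)·n^{3(1−α)} = (4³/6)·n^{1} → ∞; triangles are abundant w.h.p.

E[X] ≈ 1557.476510; in regime p = Θ(1/n^{2/3}) E[X] diverges (above the triangle threshold p ~ 1/n).


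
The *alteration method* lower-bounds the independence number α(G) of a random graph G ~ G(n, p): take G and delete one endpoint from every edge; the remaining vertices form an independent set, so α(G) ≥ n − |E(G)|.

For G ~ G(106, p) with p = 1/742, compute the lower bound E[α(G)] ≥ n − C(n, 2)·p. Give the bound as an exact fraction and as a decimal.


E[|E(G)|] = C(106, 2)·p = 5565 · (1/742) = 15/2.
E[α(G)] ≥ n − E[|E(G)|] = 106 − 15/2 = 197/2.
Numerically: ≈ 98.500.
(This is only a lower bound; the true E[α(G)] may be larger.)

E[α(G)] ≥ 197/2 ≈ 98.500.


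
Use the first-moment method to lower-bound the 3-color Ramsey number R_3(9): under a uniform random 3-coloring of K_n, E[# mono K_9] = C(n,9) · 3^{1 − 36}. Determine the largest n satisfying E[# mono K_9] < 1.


We need C(n, 9) · 3^{1 − 36} < 1, i.e. C(n, 9) < 3^{36 − 1} = 50031545098999707.
Check values of n near the boundary:
  n = 299: C(299, 9) = 46610674441390059; 46610674441390059 < 50031545098999707? YES
  n = 300: C(300, 9) = 48052241692154700; 48052241692154700 < 50031545098999707? YES
  n = 301: C(301, 9) = 49533303936090975; 49533303936090975 < 50031545098999707? YES
  n = 302: C(302, 9) = 51054804739588650; 51054804739588650 < 50031545098999707? NO
The largest n with C(n, 9) < 50031545098999707 is n = 301 (where E[X] = 16511101312030325/16677181699666569 ≈ 0.990). Hence R_3(9) > 301, i.e. R_3(9) ≥ 302.

Largest n = 301; hence R_3(9) > 301.


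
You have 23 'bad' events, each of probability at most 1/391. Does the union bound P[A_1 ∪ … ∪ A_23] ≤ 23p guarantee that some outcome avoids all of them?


Union bound: P[∪_{i=1}^{23} A_i] ≤ Σ_i P[A_i] ≤ 23·p = 23·(1/391) = 1/17.
Numerically: 1/17 ≈ 0.059.
Is 1/17 < 1? YES.
Since P[∪ A_i] ≤ 1/17 < 1, the complement has P[∩ A_i^c] ≥ 1 − 1/17 = 16/17 > 0, so some outcome avoids every A_i.

23·p = 1/17 ≈ 0.059; existence CERTIFIED by the union bound.


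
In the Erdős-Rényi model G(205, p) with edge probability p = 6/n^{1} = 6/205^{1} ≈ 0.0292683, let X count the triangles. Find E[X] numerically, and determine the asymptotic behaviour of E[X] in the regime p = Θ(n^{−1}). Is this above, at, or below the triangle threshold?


Number of potential triangles: C(205, 3) = 1414910.
Each occurs with probability p³ ≈ (0.0292683)³ ≈ 2.50721841e-05.
By linearity: E[X] = C(205, 3)·p³ ≈ 1414910 · 2.50721841e-05 ≈ 35.474884.
Here α = 1, so p = 6/n is exactly at the triangle threshold p ~ 1/n. Asymptotically E[X] → c³/6 = 6³/6 = 36 ≈ 36.000000, a bounded constant. In this regime the triangle count is asymptotically Poisson(c³/6).

E[X] ≈ 35.474884; in regime p = Θ(1/n^{1}) E[X] stays bounded (at the triangle threshold p ~ 1/n).


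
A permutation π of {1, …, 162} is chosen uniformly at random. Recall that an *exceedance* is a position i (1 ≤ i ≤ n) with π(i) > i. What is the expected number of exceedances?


Write X = Σ_{i=1}^{162} X_i, where X_i = 1_{π(i) > i}.
For each fixed i, π(i) is uniform over {1, …, 162} (marginal of a uniform permutation), so P[π(i) > i] = (n − i)/n. Summing: Σ_{i=1}^{162} (n − i)/n = (0 + 1 + … + 161)/162 = 162(162 − 1)/(2·162) = (162 − 1)/2.
Hence E[X] = Σ_{i=1}^{162} (162 − i)/162 = 161/2 ≈ 80.50000.

E[X] = 161/2 = 80.50000.


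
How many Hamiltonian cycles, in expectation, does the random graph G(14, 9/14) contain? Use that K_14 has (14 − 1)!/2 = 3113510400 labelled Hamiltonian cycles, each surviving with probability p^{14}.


K_14 has (14 − 1)!/2 = 3113510400 labelled Hamiltonian cycles.
For each such Hamiltonian cycle H, let X_H = 1 if all 14 edges of H are present in G. Then P[X_H = 1] = p^{14} = (9/14)^{14} = 22876792454961/11112006825558016.
Summing the indicators: E[X] = Σ_H E[X_H] = 3113510400 · p^{14} = 3113510400 · 22876792454961/11112006825558016 = 19873641525435994725/3100448333024.
Numerically: E[X] ≈ 6.41e+06.

E[X] = 3113510400 · (9/14)^{14} = 19873641525435994725/3100448333024 ≈ 6.41e+06.


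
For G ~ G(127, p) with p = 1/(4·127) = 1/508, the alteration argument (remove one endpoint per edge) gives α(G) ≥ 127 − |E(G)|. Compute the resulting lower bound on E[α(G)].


E[|E(G)|] = C(127, 2)·p = 8001 · (1/508) = 63/4.
E[α(G)] ≥ n − E[|E(G)|] = 127 − 63/4 = 445/4.
Numerically: ≈ 111.2500.
(This is only a lower bound; the true E[α(G)] may be larger.)

E[α(G)] ≥ 445/4 ≈ 111.2500.


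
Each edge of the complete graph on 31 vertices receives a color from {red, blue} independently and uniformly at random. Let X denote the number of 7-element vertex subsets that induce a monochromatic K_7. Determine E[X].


Let X = Σ_S X_S over the C(31, 7) = 2629575 subsets S of size 7, where X_S = 1 if the K_7 on S is monochromatic.
For a fixed S, the K_7 on S has C(7, 2) = 21 edges. P[all 21 edges red] = (1/2)^21, and likewise for blue, so P[monochromatic] = 2·(1/2)^21 = 2^{1 − 21} = 1/1048576.
By linearity of expectation: E[X] = C(31, 7) · 2^{1 − 21} = 2629575 · 1/1048576 = 2629575/1048576.
Numerically: E[X] ≈ 2.508.

E[X] = C(31,7)·2^(1−C(7,2)) = 2629575/1048576 ≈ 2.508.


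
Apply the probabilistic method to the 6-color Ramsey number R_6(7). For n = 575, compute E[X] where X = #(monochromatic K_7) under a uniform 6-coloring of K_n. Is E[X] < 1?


E[X] = C(575, 7) · 6^{1 − 21} = 3974871393896975 · 6^{−20} = 3974871393896975/3656158440062976.
As a reduced fraction: E[X] = 3974871393896975/3656158440062976 ≈ 1.087.
Is E[X] < 1? NO.
Since E[X] ≥ 1, the first-moment bound is inconclusive at n = 575; it does NOT by itself certify R_6(7) > 575.

E[X] = 3974871393896975/3656158440062976 ≈ 1.087; E[X] ≥ 1; first-moment method inconclusive here.


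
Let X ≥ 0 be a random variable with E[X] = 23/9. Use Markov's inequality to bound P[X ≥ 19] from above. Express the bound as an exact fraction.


μ = E[X] = 23/9, a = 19.
Markov: P[X ≥ 19] ≤ μ/a = (23/9)/19 = 23/171.
Numerically: ≈ 0.135.
(Since a = 19 > μ = 2.556, the bound 23/171 is < 1 and informative.)

P[X ≥ 19] ≤ 23/171 ≈ 0.135.


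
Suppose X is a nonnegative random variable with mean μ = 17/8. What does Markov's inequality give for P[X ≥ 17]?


μ = E[X] = 17/8, a = 17.
Markov: P[X ≥ 17] ≤ μ/a = (17/8)/17 = 1/8.
Numerically: ≈ 0.125.
(Since a = 17 > μ = 2.125, the bound 1/8 is < 1 and informative.)

P[X ≥ 17] ≤ 1/8 ≈ 0.125.


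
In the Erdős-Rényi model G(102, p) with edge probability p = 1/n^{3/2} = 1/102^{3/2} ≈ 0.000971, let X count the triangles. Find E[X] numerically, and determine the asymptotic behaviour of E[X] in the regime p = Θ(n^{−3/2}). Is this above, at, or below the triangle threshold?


Number of potential triangles: C(102, 3) = 171700.
Each occurs with probability p³ ≈ (0.000971)³ ≈ 9.14743e-10.
By linearity: E[X] = C(102, 3)·p³ ≈ 171700 · 9.14743e-10 ≈ 0.000.
Since α = 3/2 > 1, p = c/n^{3/2} = o(1/n) is below the triangle threshold p ~ 1/n. Asymptotically E[X] ~ (c³/6)·n^{3(1−α)} = (1³/6)·n^{-1.5} → 0, so by Markov's inequality G has no triangles w.h.p.

E[X] ≈ 0.000; in regime p = Θ(1/n^{3/2}) E[X] tends to 0 (below the triangle threshold p ~ 1/n).


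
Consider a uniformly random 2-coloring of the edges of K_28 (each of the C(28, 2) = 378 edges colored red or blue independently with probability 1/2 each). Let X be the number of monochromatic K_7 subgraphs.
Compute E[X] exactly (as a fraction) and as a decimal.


Let X = Σ_S X_S over the C(28, 7) = 1184040 subsets S of size 7, where X_S = 1 if the K_7 on S is monochromatic.
For a fixed S, the K_7 on S has C(7, 2) = 21 edges. P[all 21 edges red] = (1/2)^21, and likewise for blue, so P[monochromatic] = 2·(1/2)^21 = 2^{1 − 21} = 1/1048576.
By linearity: E[X] = C(28, 7) · 2^{1 − 21} = 1184040 · 1/1048576 = 148005/131072.
Numerically: E[X] ≈ 1.129.

E[X] = C(28,7)·2^(1−C(7,2)) = 148005/131072 ≈ 1.129.


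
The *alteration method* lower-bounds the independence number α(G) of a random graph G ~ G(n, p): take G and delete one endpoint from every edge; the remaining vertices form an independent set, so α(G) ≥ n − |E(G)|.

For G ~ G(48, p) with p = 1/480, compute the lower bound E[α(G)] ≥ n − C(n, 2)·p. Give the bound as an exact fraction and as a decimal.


E[|E(G)|] = C(48, 2)·p = 1128 · (1/480) = 47/20.
E[α(G)] ≥ n − E[|E(G)|] = 48 − 47/20 = 913/20.
Numerically: ≈ 45.650000.
(This is only a lower bound; the true E[α(G)] may be larger.)

E[α(G)] ≥ 913/20 ≈ 45.650000.


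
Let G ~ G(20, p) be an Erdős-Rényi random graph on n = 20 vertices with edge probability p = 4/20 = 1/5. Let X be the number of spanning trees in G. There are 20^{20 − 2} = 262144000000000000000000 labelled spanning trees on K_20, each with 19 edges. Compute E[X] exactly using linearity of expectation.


K_20 has 20^{20 − 2} = 262144000000000000000000 labelled spanning trees.
For each such spanning tree H, let X_H = 1 if all 19 edges of H are present in G. Then P[X_H = 1] = p^{19} = (1/5)^{19} = 1/19073486328125.
By linearity of expectation: E[X] = Σ_H E[X_H] = 262144000000000000000000 · p^{19} = 262144000000000000000000 · 1/19073486328125 = 68719476736/5.
Numerically: E[X] ≈ 1.3744e+10.

E[X] = 262144000000000000000000 · (1/5)^{19} = 68719476736/5 ≈ 1.3744e+10.


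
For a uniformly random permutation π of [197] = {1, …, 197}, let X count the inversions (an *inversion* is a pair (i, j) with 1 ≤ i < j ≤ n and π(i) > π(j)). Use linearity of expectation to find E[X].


Write X = Σ X_I over the C(197, 2) = 19306 pairs i < j, with X_I the indicator of one inversion.
There are 19306 indicators.
For each fixed pair i < j, the values π(i) and π(j) are two distinct elements of {1, …, 197} in uniformly random order; by symmetry P[π(i) > π(j)] = 1/2.
By linearity: E[X] = 19306 · (1/2) = C(197, 2) · (1/2) = 19306/2 = 9653 ≈ 9653.0000.

E[X] = 9653 = 9653.0000.


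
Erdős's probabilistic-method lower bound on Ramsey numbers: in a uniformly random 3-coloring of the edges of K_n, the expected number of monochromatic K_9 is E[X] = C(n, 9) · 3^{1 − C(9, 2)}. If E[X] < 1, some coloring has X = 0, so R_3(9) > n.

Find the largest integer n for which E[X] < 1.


We need C(n, 9) · 3^{1 − 36} < 1, i.e. C(n, 9) < 3^{36 − 1} = 50031545098999707.
Check values of n near the boundary:
  n = 297: C(297, 9) = 43842345008337645; 43842345008337645 < 50031545098999707? YES
  n = 298: C(298, 9) = 45207677551849890; 45207677551849890 < 50031545098999707? YES
  n = 299: C(299, 9) = 46610674441390059; 46610674441390059 < 50031545098999707? YES
  n = 300: C(300, 9) = 48052241692154700; 48052241692154700 < 50031545098999707? YES
  n = 301: C(301, 9) = 49533303936090975; 49533303936090975 < 50031545098999707? YES
  n = 302: C(302, 9) = 51054804739588650; 51054804739588650 < 50031545098999707? NO
  n = 303: C(303, 9) = 52617706925494425; 52617706925494425 < 50031545098999707? NO
  n = 304: C(304, 9) = 54222992899492560; 54222992899492560 < 50031545098999707? NO
The largest n with C(n, 9) < 50031545098999707 is n = 301 (where E[X] = 16511101312030325/16677181699666569 ≈ 0.990). Hence R_3(9) > 301, i.e. R_3(9) ≥ 302.

Largest n = 301; hence R_3(9) > 301.


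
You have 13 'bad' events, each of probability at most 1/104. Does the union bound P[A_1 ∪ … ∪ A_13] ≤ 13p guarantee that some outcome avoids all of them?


Union bound: P[∪_{i=1}^{13} A_i] ≤ Σ_i P[A_i] ≤ 13·p = 13·(1/104) = 1/8.
Numerically: 1/8 ≈ 0.1250000.
Is 1/8 < 1? YES.
Since P[∪ A_i] ≤ 1/8 < 1, the complement has P[∩ A_i^c] ≥ 1 − 1/8 = 7/8 > 0, so some outcome avoids every A_i.

13·p = 1/8 ≈ 0.1250000; existence CERTIFIED by the union bound.


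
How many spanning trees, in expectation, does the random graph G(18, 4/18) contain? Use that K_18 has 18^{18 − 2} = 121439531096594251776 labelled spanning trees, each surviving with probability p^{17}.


K_18 has 18^{18 − 2} = 121439531096594251776 labelled spanning trees.
For each such spanning tree H, let X_H = 1 if all 17 edges of H are present in G. Then P[X_H = 1] = p^{17} = (2/9)^{17} = 131072/16677181699666569.
By linearity of expectation: E[X] = Σ_H E[X_H] = 121439531096594251776 · p^{17} = 121439531096594251776 · 131072/16677181699666569 = 8589934592/9.
Numerically: E[X] ≈ 9.5444e+08.

E[X] = 121439531096594251776 · (2/9)^{17} = 8589934592/9 ≈ 9.5444e+08.


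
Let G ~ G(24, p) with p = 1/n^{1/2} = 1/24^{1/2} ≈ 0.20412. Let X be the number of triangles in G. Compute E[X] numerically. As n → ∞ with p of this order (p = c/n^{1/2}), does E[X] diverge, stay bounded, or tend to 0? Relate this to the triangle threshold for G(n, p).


Number of potential triangles: C(24, 3) = 2024.
Each occurs with probability p³ ≈ (0.20412)³ ≈ 8.5051727e-03.
By linearity: E[X] = C(24, 3)·p³ ≈ 2024 · 8.5051727e-03 ≈ 17.21447.
Since α = 1/2 < 1, p = c/n^{1/2} ≫ 1/n is above the triangle threshold p ~ 1/n. Asymptotically E[X] ~ (c³/6)·n^{3(1−α)} = (1³/6)·n^{1.5} → ∞; triangles are abundant w.h.p.

E[X] ≈ 17.21447; in regime p = Θ(1/n^{1/2}) E[X] diverges (above the triangle threshold p ~ 1/n).


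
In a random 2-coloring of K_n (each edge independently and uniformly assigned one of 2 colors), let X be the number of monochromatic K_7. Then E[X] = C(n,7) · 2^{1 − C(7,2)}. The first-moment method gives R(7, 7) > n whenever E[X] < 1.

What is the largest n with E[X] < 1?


We need C(n, 7) · 2^{1 − 21} < 1, i.e. C(n, 7) < 2^{21 − 1} = 1048576.
Check values of n near the boundary:
  n = 25: C(25, 7) = 480700; 480700 < 1048576? YES
  n = 26: C(26, 7) = 657800; 657800 < 1048576? YES
  n = 27: C(27, 7) = 888030; 888030 < 1048576? YES
  n = 28: C(28, 7) = 1184040; 1184040 < 1048576? NO
  n = 29: C(29, 7) = 1560780; 1560780 < 1048576? NO
  n = 30: C(30, 7) = 2035800; 2035800 < 1048576? NO
The largest n with C(n, 7) < 1048576 is n = 27 (where E[X] = 444015/524288 ≈ 0.8468914). Hence R(7, 7) > 27, i.e. R(7, 7) ≥ 28.

Largest n = 27; hence R(7, 7) > 27.


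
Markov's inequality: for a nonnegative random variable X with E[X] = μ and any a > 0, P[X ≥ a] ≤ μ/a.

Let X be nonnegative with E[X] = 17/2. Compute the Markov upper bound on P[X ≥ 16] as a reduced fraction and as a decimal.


μ = E[X] = 17/2, a = 16.
Markov: P[X ≥ 16] ≤ μ/a = (17/2)/16 = 17/32.
Numerically: ≈ 0.5312.
(Since a = 16 > μ = 8.5000, the bound 17/32 is < 1 and informative.)

P[X ≥ 16] ≤ 17/32 ≈ 0.5312.


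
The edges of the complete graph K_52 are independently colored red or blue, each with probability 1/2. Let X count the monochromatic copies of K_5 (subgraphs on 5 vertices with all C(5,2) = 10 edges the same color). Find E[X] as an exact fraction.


Let X = Σ_S X_S over the C(52, 5) = 2598960 subsets S of size 5, where X_S = 1 if the K_5 on S is monochromatic.
For a fixed S, the K_5 on S has C(5, 2) = 10 edges. P[all 10 edges red] = (1/2)^10, and likewise for blue, so P[monochromatic] = 2·(1/2)^10 = 2^{1 − 10} = 1/512.
By linearity: E[X] = C(52, 5) · 2^{1 − 10} = 2598960 · 1/512 = 162435/32.
Numerically: E[X] ≈ 5076.094.

E[X] = C(52,5)·2^(1−C(5,2)) = 162435/32 ≈ 5076.094.


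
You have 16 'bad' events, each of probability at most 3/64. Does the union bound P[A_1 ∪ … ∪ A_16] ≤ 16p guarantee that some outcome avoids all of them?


Union bound: P[∪_{i=1}^{16} A_i] ≤ Σ_i P[A_i] ≤ 16·p = 16·(3/64) = 3/4.
Numerically: 3/4 ≈ 0.75000.
Is 3/4 < 1? YES.
Since P[∪ A_i] ≤ 3/4 < 1, the complement has P[∩ A_i^c] ≥ 1 − 3/4 = 1/4 > 0, so some outcome avoids every A_i.

16·p = 3/4 ≈ 0.75000; existence CERTIFIED by the union bound.


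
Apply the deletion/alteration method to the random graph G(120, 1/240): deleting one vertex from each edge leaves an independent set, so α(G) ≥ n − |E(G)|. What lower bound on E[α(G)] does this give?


E[|E(G)|] = C(120, 2)·p = 7140 · (1/240) = 119/4.
E[α(G)] ≥ n − E[|E(G)|] = 120 − 119/4 = 361/4.
Numerically: ≈ 90.2500.
(This is only a lower bound; the true E[α(G)] may be larger.)

E[α(G)] ≥ 361/4 ≈ 90.2500.


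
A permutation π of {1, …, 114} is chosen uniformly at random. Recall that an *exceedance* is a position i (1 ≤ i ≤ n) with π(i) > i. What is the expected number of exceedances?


Write X = Σ_{i=1}^{114} X_i, where X_i = 1_{π(i) > i}.
For each fixed i, π(i) is uniform over {1, …, 114} (marginal of a uniform permutation), so P[π(i) > i] = (n − i)/n. Summing: Σ_{i=1}^{114} (n − i)/n = (0 + 1 + … + 113)/114 = 114(114 − 1)/(2·114) = (114 − 1)/2.
Hence E[X] = Σ_{i=1}^{114} (114 − i)/114 = 113/2 ≈ 56.50000.

E[X] = 113/2 = 56.50000.


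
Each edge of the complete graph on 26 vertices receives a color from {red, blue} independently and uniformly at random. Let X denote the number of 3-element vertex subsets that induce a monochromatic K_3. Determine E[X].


Let X = Σ_S X_S over the C(26, 3) = 2600 subsets S of size 3, where X_S = 1 if the K_3 on S is monochromatic.
For a fixed S, the K_3 on S has C(3, 2) = 3 edges. P[all 3 edges red] = (1/2)^3, and likewise for blue, so P[monochromatic] = 2·(1/2)^3 = 2^{1 − 3} = 1/4.
Summing: E[X] = C(26, 3) · 2^{1 − 3} = 2600 · 1/4 = 650.
Numerically: E[X] ≈ 650.000.

E[X] = C(26,3)·2^(1−C(3,2)) = 650 ≈ 650.000.


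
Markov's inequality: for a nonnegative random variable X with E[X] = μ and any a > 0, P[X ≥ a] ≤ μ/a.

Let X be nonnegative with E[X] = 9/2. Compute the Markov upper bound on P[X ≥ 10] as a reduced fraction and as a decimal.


μ = E[X] = 9/2, a = 10.
Markov: P[X ≥ 10] ≤ μ/a = (9/2)/10 = 9/20.
Numerically: ≈ 0.4500.
(Since a = 10 > μ = 4.5000, the bound 9/20 is < 1 and informative.)

P[X ≥ 10] ≤ 9/20 ≈ 0.4500.


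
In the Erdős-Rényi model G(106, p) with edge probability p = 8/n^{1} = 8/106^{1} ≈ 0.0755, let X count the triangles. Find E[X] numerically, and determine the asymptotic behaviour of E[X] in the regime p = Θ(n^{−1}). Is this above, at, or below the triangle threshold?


Number of potential triangles: C(106, 3) = 192920.
Each occurs with probability p³ ≈ (0.0755)³ ≈ 4.29885e-04.
By linearity: E[X] = C(106, 3)·p³ ≈ 192920 · 4.29885e-04 ≈ 82.933.
Here α = 1, so p = 8/n is exactly at the triangle threshold p ~ 1/n. Asymptotically E[X] → c³/6 = 8³/6 = 256/3 ≈ 85.333, a bounded constant. In this regime the triangle count is asymptotically Poisson(c³/6).

E[X] ≈ 82.933; in regime p = Θ(1/n^{1}) E[X] stays bounded (at the triangle threshold p ~ 1/n).


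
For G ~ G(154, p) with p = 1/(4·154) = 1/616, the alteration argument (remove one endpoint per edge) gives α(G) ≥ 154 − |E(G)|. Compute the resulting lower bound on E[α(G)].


E[|E(G)|] = C(154, 2)·p = 11781 · (1/616) = 153/8.
E[α(G)] ≥ n − E[|E(G)|] = 154 − 153/8 = 1079/8.
Numerically: ≈ 134.875000.
(This is only a lower bound; the true E[α(G)] may be larger.)

E[α(G)] ≥ 1079/8 ≈ 134.875000.


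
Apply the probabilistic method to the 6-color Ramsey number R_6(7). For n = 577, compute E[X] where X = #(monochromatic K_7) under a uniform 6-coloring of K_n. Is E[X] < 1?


E[X] = C(577, 7) · 6^{1 − 21} = 4073186129881440 · 6^{−20} = 4073186129881440/3656158440062976.
As a reduced fraction: E[X] = 42429022186265/38084983750656 ≈ 1.114062.
Is E[X] < 1? NO.
Since E[X] ≥ 1, the first-moment bound is inconclusive at n = 577; it does NOT by itself certify R_6(7) > 577.

E[X] = 42429022186265/38084983750656 ≈ 1.114062; E[X] ≥ 1; first-moment method inconclusive here.


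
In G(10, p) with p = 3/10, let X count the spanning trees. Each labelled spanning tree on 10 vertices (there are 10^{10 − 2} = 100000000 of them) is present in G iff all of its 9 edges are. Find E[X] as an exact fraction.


K_10 has 10^{10 − 2} = 100000000 labelled spanning trees.
For each such spanning tree H, let X_H = 1 if all 9 edges of H are present in G. Then P[X_H = 1] = p^{9} = (3/10)^{9} = 19683/1000000000.
By linearity of expectation: E[X] = Σ_H E[X_H] = 100000000 · p^{9} = 100000000 · 19683/1000000000 = 19683/10.
Numerically: E[X] ≈ 1968.

E[X] = 100000000 · (3/10)^{9} = 19683/10 ≈ 1968.


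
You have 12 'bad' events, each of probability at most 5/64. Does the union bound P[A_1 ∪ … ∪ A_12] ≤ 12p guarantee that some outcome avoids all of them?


Union bound: P[∪_{i=1}^{12} A_i] ≤ Σ_i P[A_i] ≤ 12·p = 12·(5/64) = 15/16.
Numerically: 15/16 ≈ 0.938.
Is 15/16 < 1? YES.
Since P[∪ A_i] ≤ 15/16 < 1, the complement has P[∩ A_i^c] ≥ 1 − 15/16 = 1/16 > 0, so some outcome avoids every A_i.

12·p = 15/16 ≈ 0.938; existence CERTIFIED by the union bound.


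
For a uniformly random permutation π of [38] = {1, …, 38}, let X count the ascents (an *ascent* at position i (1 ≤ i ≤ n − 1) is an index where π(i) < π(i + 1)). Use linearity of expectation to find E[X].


Write X = Σ X_I over i = 1, …, 37, with X_I the indicator of one ascent.
There are 37 indicators.
For each fixed i, the pair (π(i), π(i+1)) is a uniformly random ordered pair of distinct values from {1, …, 38}; by symmetry P[π(i) < π(i+1)] = 1/2.
By linearity: E[X] = 37 · (1/2) = (38 − 1) · (1/2) = 37/2 ≈ 18.5000.

E[X] = 37/2 = 18.5000.


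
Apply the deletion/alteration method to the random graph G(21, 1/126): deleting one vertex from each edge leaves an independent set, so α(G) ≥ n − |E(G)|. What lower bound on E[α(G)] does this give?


E[|E(G)|] = C(21, 2)·p = 210 · (1/126) = 5/3.
E[α(G)] ≥ n − E[|E(G)|] = 21 − 5/3 = 58/3.
Numerically: ≈ 19.333333.
(This is only a lower bound; the true E[α(G)] may be larger.)

E[α(G)] ≥ 58/3 ≈ 19.333333.


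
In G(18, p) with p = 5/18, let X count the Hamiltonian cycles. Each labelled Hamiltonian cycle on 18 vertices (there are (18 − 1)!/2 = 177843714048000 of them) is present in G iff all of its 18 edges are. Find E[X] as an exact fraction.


K_18 has (18 − 1)!/2 = 177843714048000 labelled Hamiltonian cycles.
For each such Hamiltonian cycle H, let X_H = 1 if all 18 edges of H are present in G. Then P[X_H = 1] = p^{18} = (5/18)^{18} = 3814697265625/39346408075296537575424.
Summing the indicators: E[X] = Σ_H E[X_H] = 177843714048000 · p^{18} = 177843714048000 · 3814697265625/39346408075296537575424 = 56800365447998046875/3294258113514384.
Numerically: E[X] ≈ 1.72e+04.

E[X] = 177843714048000 · (5/18)^{18} = 56800365447998046875/3294258113514384 ≈ 1.72e+04.


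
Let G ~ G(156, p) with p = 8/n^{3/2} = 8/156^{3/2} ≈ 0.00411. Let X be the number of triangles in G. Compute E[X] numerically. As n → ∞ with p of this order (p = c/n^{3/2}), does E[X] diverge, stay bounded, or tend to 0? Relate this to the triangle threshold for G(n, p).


Number of potential triangles: C(156, 3) = 620620.
Each occurs with probability p³ ≈ (0.00411)³ ≈ 6.92164e-08.
By linearity: E[X] = C(156, 3)·p³ ≈ 620620 · 6.92164e-08 ≈ 0.043.
Since α = 3/2 > 1, p = c/n^{3/2} = o(1/n) is below the triangle threshold p ~ 1/n. Asymptotically E[X] ~ (c³/6)·n^{3(1−α)} = (8³/6)·n^{-1.5} → 0, so by Markov's inequality G has no triangles w.h.p.

E[X] ≈ 0.043; in regime p = Θ(1/n^{3/2}) E[X] tends to 0 (below the triangle threshold p ~ 1/n).


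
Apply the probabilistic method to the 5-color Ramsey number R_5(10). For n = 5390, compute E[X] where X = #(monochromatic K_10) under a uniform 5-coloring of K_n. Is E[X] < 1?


E[X] = C(5390, 10) · 5^{1 − 45} = 5655833965919099070255434039753 · 5^{−44} = 5655833965919099070255434039753/5684341886080801486968994140625.
As a reduced fraction: E[X] = 5655833965919099070255434039753/5684341886080801486968994140625 ≈ 0.995.
Is E[X] < 1? YES.
Since E[X] < 1, there exists a 5-coloring of K_{5390} with no monochromatic K_10; hence R_5(10) > 5390.

E[X] = 5655833965919099070255434039753/5684341886080801486968994140625 ≈ 0.995; E[X] < 1, so R_5(10) > 5390.


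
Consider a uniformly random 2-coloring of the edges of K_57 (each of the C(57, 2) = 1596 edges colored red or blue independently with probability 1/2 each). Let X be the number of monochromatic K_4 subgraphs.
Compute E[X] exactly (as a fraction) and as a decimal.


Let X = Σ_S X_S over the C(57, 4) = 395010 subsets S of size 4, where X_S = 1 if the K_4 on S is monochromatic.
For a fixed S, the K_4 on S has C(4, 2) = 6 edges. P[all 6 edges red] = (1/2)^6, and likewise for blue, so P[monochromatic] = 2·(1/2)^6 = 2^{1 − 6} = 1/32.
By linearity of expectation: E[X] = C(57, 4) · 2^{1 − 6} = 395010 · 1/32 = 197505/16.
Numerically: E[X] ≈ 12344.062.

E[X] = C(57,4)·2^(1−C(4,2)) = 197505/16 ≈ 12344.062.


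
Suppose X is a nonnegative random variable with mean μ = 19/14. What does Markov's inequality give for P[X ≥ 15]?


μ = E[X] = 19/14, a = 15.
Markov: P[X ≥ 15] ≤ μ/a = (19/14)/15 = 19/210.
Numerically: ≈ 0.09048.
(Since a = 15 > μ = 1.35714, the bound 19/210 is < 1 and informative.)

P[X ≥ 15] ≤ 19/210 ≈ 0.09048.


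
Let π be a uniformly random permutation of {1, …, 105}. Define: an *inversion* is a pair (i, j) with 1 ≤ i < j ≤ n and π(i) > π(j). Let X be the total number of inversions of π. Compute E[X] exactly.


Write X = Σ X_I over the C(105, 2) = 5460 pairs i < j, with X_I the indicator of one inversion.
There are 5460 indicators.
For each fixed pair i < j, the values π(i) and π(j) are two distinct elements of {1, …, 105} in uniformly random order; by symmetry P[π(i) > π(j)] = 1/2.
By linearity: E[X] = 5460 · (1/2) = C(105, 2) · (1/2) = 5460/2 = 2730 ≈ 2730.000.

E[X] = 2730 = 2730.000.


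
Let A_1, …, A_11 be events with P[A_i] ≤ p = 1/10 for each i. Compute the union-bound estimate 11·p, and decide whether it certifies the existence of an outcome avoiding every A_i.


Union bound: P[∪_{i=1}^{11} A_i] ≤ Σ_i P[A_i] ≤ 11·p = 11·(1/10) = 11/10.
Numerically: 11/10 ≈ 1.1000.
Is 11/10 < 1? NO.
Since the bound 11/10 is ≥ 1, the union bound is uninformative here; it does NOT by itself certify existence.

11·p = 11/10 ≈ 1.1000; existence NOT certified by the union bound.


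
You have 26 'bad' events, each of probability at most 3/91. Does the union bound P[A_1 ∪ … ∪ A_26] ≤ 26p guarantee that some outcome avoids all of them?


Union bound: P[∪_{i=1}^{26} A_i] ≤ Σ_i P[A_i] ≤ 26·p = 26·(3/91) = 6/7.
Numerically: 6/7 ≈ 0.8571.
Is 6/7 < 1? YES.
Since P[∪ A_i] ≤ 6/7 < 1, the complement has P[∩ A_i^c] ≥ 1 − 6/7 = 1/7 > 0, so some outcome avoids every A_i.

26·p = 6/7 ≈ 0.8571; existence CERTIFIED by the union bound.


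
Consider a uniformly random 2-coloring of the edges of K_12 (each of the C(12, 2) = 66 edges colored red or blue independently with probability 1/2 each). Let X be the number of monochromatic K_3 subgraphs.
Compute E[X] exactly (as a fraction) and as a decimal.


Let X = Σ_S X_S over the C(12, 3) = 220 subsets S of size 3, where X_S = 1 if the K_3 on S is monochromatic.
For a fixed S, the K_3 on S has C(3, 2) = 3 edges. P[all 3 edges red] = (1/2)^3, and likewise for blue, so P[monochromatic] = 2·(1/2)^3 = 2^{1 − 3} = 1/4.
By linearity: E[X] = C(12, 3) · 2^{1 − 3} = 220 · 1/4 = 55.
Numerically: E[X] ≈ 55.000000.

E[X] = C(12,3)·2^(1−C(3,2)) = 55 ≈ 55.000000.


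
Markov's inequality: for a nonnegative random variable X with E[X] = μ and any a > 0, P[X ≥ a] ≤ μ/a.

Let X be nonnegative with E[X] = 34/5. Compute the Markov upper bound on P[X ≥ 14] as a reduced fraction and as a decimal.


μ = E[X] = 34/5, a = 14.
Markov: P[X ≥ 14] ≤ μ/a = (34/5)/14 = 17/35.
Numerically: ≈ 0.4857.
(Since a = 14 > μ = 6.8000, the bound 17/35 is < 1 and informative.)

P[X ≥ 14] ≤ 17/35 ≈ 0.4857.


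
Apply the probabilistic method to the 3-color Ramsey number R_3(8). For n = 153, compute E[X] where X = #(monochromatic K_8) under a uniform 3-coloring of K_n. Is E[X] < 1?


E[X] = C(153, 8) · 3^{1 − 28} = 6183023199255 · 3^{−27} = 6183023199255/7625597484987.
As a reduced fraction: E[X] = 687002577695/847288609443 ≈ 0.8108248.
Is E[X] < 1? YES.
Since E[X] < 1, there exists a 3-coloring of K_{153} with no monochromatic K_8; hence R_3(8) > 153.

E[X] = 687002577695/847288609443 ≈ 0.8108248; E[X] < 1, so R_3(8) > 153.


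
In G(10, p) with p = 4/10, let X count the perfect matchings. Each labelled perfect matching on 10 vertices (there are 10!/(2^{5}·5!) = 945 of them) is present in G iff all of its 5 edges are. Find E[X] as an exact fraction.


K_10 has 10!/(2^{5}·5!) = 945 labelled perfect matchings.
For each such perfect matching H, let X_H = 1 if all 5 edges of H are present in G. Then P[X_H = 1] = p^{5} = (2/5)^{5} = 32/3125.
Summing the indicators: E[X] = Σ_H E[X_H] = 945 · p^{5} = 945 · 32/3125 = 6048/625.
Numerically: E[X] ≈ 9.677.

E[X] = 945 · (2/5)^{5} = 6048/625 ≈ 9.677.


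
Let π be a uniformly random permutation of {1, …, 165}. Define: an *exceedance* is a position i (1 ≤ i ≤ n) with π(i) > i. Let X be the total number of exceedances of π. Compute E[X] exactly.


Write X = Σ_{i=1}^{165} X_i, where X_i = 1_{π(i) > i}.
For each fixed i, π(i) is uniform over {1, …, 165} (marginal of a uniform permutation), so P[π(i) > i] = (n − i)/n. Summing: Σ_{i=1}^{165} (n − i)/n = (0 + 1 + … + 164)/165 = 165(165 − 1)/(2·165) = (165 − 1)/2.
Hence E[X] = Σ_{i=1}^{165} (165 − i)/165 = 82 ≈ 82.000.

E[X] = 82 = 82.000.


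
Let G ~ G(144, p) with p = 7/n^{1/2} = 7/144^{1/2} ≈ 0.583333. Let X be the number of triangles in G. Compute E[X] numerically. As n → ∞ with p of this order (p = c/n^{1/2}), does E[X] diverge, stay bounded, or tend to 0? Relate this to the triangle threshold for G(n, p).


Number of potential triangles: C(144, 3) = 487344.
Each occurs with probability p³ ≈ (0.583333)³ ≈ 1.98495370e-01.
By linearity: E[X] = C(144, 3)·p³ ≈ 487344 · 1.98495370e-01 ≈ 96735.527778.
Since α = 1/2 < 1, p = c/n^{1/2} ≫ 1/n is above the triangle threshold p ~ 1/n. Asymptotically E[X] ~ (c³/6)·n^{3(1−α)} = (7³/6)·n^{1.5} → ∞; triangles are abundant w.h.p.

E[X] ≈ 96735.527778; in regime p = Θ(1/n^{1/2}) E[X] diverges (above the triangle threshold p ~ 1/n).


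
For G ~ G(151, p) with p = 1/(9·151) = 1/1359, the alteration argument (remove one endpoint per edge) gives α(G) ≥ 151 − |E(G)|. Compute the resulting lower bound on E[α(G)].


E[|E(G)|] = C(151, 2)·p = 11325 · (1/1359) = 25/3.
E[α(G)] ≥ n − E[|E(G)|] = 151 − 25/3 = 428/3.
Numerically: ≈ 142.667.
(This is only a lower bound; the true E[α(G)] may be larger.)

E[α(G)] ≥ 428/3 ≈ 142.667.


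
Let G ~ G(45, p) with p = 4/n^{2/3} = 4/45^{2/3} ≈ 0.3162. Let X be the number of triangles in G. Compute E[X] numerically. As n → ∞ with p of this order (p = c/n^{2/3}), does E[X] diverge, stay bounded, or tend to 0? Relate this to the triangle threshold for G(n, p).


Number of potential triangles: C(45, 3) = 14190.
Each occurs with probability p³ ≈ (0.3162)³ ≈ 3.160494e-02.
By linearity: E[X] = C(45, 3)·p³ ≈ 14190 · 3.160494e-02 ≈ 448.4741.
Since α = 2/3 < 1, p = c/n^{2/3} ≫ 1/n is above the triangle threshold p ~ 1/n. Asymptotically E[X] ~ (c³/6)·n^{3(1−α)} = (4³/6)·n^{1} → ∞; triangles are abundant w.h.p.

E[X] ≈ 448.4741; in regime p = Θ(1/n^{2/3}) E[X] diverges (above the triangle threshold p ~ 1/n).


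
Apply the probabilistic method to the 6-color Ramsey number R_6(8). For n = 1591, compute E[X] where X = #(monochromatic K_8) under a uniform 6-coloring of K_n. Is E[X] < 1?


E[X] = C(1591, 8) · 6^{1 − 28} = 1000427749141189953870 · 6^{−27} = 1000427749141189953870/1023490369077469249536.
As a reduced fraction: E[X] = 55579319396732775215/56860576059859402752 ≈ 0.977467.
Is E[X] < 1? YES.
Since E[X] < 1, there exists a 6-coloring of K_{1591} with no monochromatic K_8; hence R_6(8) > 1591.

E[X] = 55579319396732775215/56860576059859402752 ≈ 0.977467; E[X] < 1, so R_6(8) > 1591.


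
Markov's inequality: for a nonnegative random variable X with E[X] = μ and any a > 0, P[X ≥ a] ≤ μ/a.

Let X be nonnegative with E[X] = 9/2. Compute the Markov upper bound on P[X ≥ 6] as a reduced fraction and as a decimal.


μ = E[X] = 9/2, a = 6.
Markov: P[X ≥ 6] ≤ μ/a = (9/2)/6 = 3/4.
Numerically: ≈ 0.750000.
(Since a = 6 > μ = 4.500000, the bound 3/4 is < 1 and informative.)

P[X ≥ 6] ≤ 3/4 ≈ 0.750000.


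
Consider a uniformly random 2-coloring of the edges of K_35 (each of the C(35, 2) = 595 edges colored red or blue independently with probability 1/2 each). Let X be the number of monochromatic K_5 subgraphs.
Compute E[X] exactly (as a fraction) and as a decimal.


Let X = Σ_S X_S over the C(35, 5) = 324632 subsets S of size 5, where X_S = 1 if the K_5 on S is monochromatic.
For a fixed S, the K_5 on S has C(5, 2) = 10 edges. P[all 10 edges red] = (1/2)^10, and likewise for blue, so P[monochromatic] = 2·(1/2)^10 = 2^{1 − 10} = 1/512.
By linearity of expectation: E[X] = C(35, 5) · 2^{1 − 10} = 324632 · 1/512 = 40579/64.
Numerically: E[X] ≈ 634.04688.

E[X] = C(35,5)·2^(1−C(5,2)) = 40579/64 ≈ 634.04688.


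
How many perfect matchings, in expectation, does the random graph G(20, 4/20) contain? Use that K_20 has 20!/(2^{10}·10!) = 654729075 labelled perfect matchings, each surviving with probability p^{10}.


K_20 has 20!/(2^{10}·10!) = 654729075 labelled perfect matchings.
For each such perfect matching H, let X_H = 1 if all 10 edges of H are present in G. Then P[X_H = 1] = p^{10} = (1/5)^{10} = 1/9765625.
Summing the indicators: E[X] = Σ_H E[X_H] = 654729075 · p^{10} = 654729075 · 1/9765625 = 26189163/390625.
Numerically: E[X] ≈ 67.

E[X] = 654729075 · (1/5)^{10} = 26189163/390625 ≈ 67.


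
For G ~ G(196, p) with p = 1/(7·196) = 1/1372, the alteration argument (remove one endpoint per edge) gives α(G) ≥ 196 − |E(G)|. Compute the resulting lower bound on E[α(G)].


E[|E(G)|] = C(196, 2)·p = 19110 · (1/1372) = 195/14.
E[α(G)] ≥ n − E[|E(G)|] = 196 − 195/14 = 2549/14.
Numerically: ≈ 182.071.
(This is only a lower bound; the true E[α(G)] may be larger.)

E[α(G)] ≥ 2549/14 ≈ 182.071.


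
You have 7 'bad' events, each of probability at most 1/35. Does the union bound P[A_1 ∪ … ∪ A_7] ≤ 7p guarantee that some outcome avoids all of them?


Union bound: P[∪_{i=1}^{7} A_i] ≤ Σ_i P[A_i] ≤ 7·p = 7·(1/35) = 1/5.
Numerically: 1/5 ≈ 0.2000.
Is 1/5 < 1? YES.
Since P[∪ A_i] ≤ 1/5 < 1, the complement has P[∩ A_i^c] ≥ 1 − 1/5 = 4/5 > 0, so some outcome avoids every A_i.

7·p = 1/5 ≈ 0.2000; existence CERTIFIED by the union bound.


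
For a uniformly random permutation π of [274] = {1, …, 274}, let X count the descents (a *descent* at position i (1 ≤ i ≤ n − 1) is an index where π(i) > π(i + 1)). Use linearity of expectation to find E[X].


Write X = Σ X_I over i = 1, …, 273, with X_I the indicator of one descent.
There are 273 indicators.
For each fixed i, the pair (π(i), π(i+1)) is a uniformly random ordered pair of distinct values from {1, …, 274}; by symmetry P[π(i) > π(i+1)] = 1/2.
By linearity: E[X] = 273 · (1/2) = (274 − 1) · (1/2) = 273/2 ≈ 136.500.

E[X] = 273/2 = 136.500.
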